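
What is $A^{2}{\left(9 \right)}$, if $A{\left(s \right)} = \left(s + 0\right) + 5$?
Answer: $196$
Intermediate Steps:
$A{\left(s \right)} = 5 + s$ ($A{\left(s \right)} = s + 5 = 5 + s$)
$A^{2}{\left(9 \right)} = \left(5 + 9\right)^{2} = 14^{2} = 196$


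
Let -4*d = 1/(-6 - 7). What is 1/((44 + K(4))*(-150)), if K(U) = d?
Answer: -26/171675 ≈ -0.00015145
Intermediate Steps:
d = 1/52 (d = -1/(4*(-6 - 7)) = -1/4/(-13) = -1/4*(-1/13) = 1/52 ≈ 0.019231)
K(U) = 1/52
1/((44 + K(4))*(-150)) = 1/((44 + 1/52)*(-150)) = 1/((2289/52)*(-150)) = 1/(-171675/26) = -26/171675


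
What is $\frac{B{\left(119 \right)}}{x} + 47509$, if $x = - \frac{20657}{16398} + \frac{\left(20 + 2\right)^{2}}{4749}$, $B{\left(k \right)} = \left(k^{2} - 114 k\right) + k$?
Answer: $\frac{82901446271}{1767911} \approx 46892.0$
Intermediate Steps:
$B{\left(k \right)} = k^{2} - 113 k$
$x = - \frac{30054487}{25958034}$ ($x = \left(-20657\right) \frac{1}{16398} + 22^{2} \cdot \frac{1}{4749} = - \frac{20657}{16398} + 484 \cdot \frac{1}{4749} = - \frac{20657}{16398} + \frac{484}{4749} = - \frac{30054487}{25958034} \approx -1.1578$)
$\frac{B{\left(119 \right)}}{x} + 47509 = \frac{119 \left(-113 + 119\right)}{- \frac{30054487}{25958034}} + 47509 = 119 \cdot 6 \left(- \frac{25958034}{30054487}\right) + 47509 = 714 \left(- \frac{25958034}{30054487}\right) + 47509 = - \frac{1090237428}{1767911} + 47509 = \frac{82901446271}{1767911}$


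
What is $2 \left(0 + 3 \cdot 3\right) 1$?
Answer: $18$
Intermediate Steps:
$2 \left(0 + 3 \cdot 3\right) 1 = 2 \left(0 + 9\right) 1 = 2 \cdot 9 \cdot 1 = 18 \cdot 1 = 18$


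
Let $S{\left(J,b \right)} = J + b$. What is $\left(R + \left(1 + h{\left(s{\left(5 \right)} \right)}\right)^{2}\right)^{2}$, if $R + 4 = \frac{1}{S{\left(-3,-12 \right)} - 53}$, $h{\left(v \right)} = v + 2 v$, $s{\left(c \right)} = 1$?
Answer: $\frac{664225}{4624} \approx 143.65$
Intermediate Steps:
$h{\left(v \right)} = 3 v$
$R = - \frac{273}{68}$ ($R = -4 + \frac{1}{\left(-3 - 12\right) - 53} = -4 + \frac{1}{-15 - 53} = -4 + \frac{1}{-68} = -4 - \frac{1}{68} = - \frac{273}{68} \approx -4.0147$)
$\left(R + \left(1 + h{\left(s{\left(5 \right)} \right)}\right)^{2}\right)^{2} = \left(- \frac{273}{68} + \left(1 + 3 \cdot 1\right)^{2}\right)^{2} = \left(- \frac{273}{68} + \left(1 + 3\right)^{2}\right)^{2} = \left(- \frac{273}{68} + 4^{2}\right)^{2} = \left(- \frac{273}{68} + 16\right)^{2} = \left(\frac{815}{68}\right)^{2} = \frac{664225}{4624}$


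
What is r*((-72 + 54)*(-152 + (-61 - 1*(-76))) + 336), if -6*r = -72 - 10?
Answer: 38294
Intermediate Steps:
r = 41/3 (r = -(-72 - 10)/6 = -1/6*(-82) = 41/3 ≈ 13.667)
r*((-72 + 54)*(-152 + (-61 - 1*(-76))) + 336) = 41*((-72 + 54)*(-152 + (-61 - 1*(-76))) + 336)/3 = 41*(-18*(-152 + (-61 + 76)) + 336)/3 = 41*(-18*(-152 + 15) + 336)/3 = 41*(-18*(-137) + 336)/3 = 41*(2466 + 336)/3 = (41/3)*2802 = 38294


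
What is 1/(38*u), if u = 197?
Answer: 1/7486 ≈ 0.00013358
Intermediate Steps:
1/(38*u) = 1/(38*197) = 1/7486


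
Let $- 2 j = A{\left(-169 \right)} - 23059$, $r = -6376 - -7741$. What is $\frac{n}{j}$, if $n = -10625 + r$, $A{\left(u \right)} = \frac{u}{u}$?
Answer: $- \frac{9260}{11529} \approx -0.80319$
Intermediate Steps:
$r = 1365$ ($r = -6376 + 7741 = 1365$)
$A{\left(u \right)} = 1$
$j = 11529$ ($j = - \frac{1 - 23059}{2} = \left(- \frac{1}{2}\right) \left(-23058\right) = 11529$)
$n = -9260$ ($n = -10625 + 1365 = -9260$)
$\frac{n}{j} = - \frac{9260}{11529}$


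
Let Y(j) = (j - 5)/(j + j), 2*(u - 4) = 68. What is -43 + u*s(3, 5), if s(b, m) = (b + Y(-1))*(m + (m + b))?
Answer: 2921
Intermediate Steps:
u = 38 (u = 4 + (½)*68 = 4 + 34 = 38)
Y(j) = (-5 + j)/(2*j) (Y(j) = (-5 + j)/((2*j)) = (-5 + j)*(1/(2*j)) = (-5 + j)/(2*j))
s(b, m) = (3 + b)*(b + 2*m) (s(b, m) = (b + (½)*(-5 - 1)/(-1))*(m + (m + b)) = (b + (½)*(-1)*(-6))*(m + (b + m)) = (b + 3)*(b + 2*m) = (3 + b)*(b + 2*m))
-43 + u*s(3, 5) = -43 + 38*(3² + 3*3 + 6*5 + 2*3*5) = -43 + 38*(9 + 9 + 30 + 30) = -43 + 38*78 = -43 + 2964 = 2921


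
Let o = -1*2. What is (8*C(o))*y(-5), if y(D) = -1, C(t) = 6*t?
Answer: 96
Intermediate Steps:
o = -2
(8*C(o))*y(-5) = (8*(6*(-2)))*(-1) = (8*(-12))*(-1) = -96*(-1) = 96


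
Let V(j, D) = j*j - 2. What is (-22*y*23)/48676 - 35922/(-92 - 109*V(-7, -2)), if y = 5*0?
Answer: 35922/5215 ≈ 6.8882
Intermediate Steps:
V(j, D) = -2 + j² (V(j, D) = j² - 2 = -2 + j²)
y = 0
(-22*y*23)/48676 - 35922/(-92 - 109*V(-7, -2)) = (-22*0*23)/48676 - 35922/(-92 - 109*(-2 + (-7)²)) = (0*23)*(1/48676) - 35922/(-92 - 109*(-2 + 49)) = 0*(1/48676) - 35922/(-92 - 109*47) = 0 - 35922/(-92 - 5123) = 0 - 35922/(-5215) = 0 - 35922*(-1/5215) = 0 + 35922/5215 = 35922/5215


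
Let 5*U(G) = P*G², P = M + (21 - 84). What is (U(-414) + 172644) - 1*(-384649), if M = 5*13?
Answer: 3129257/5 ≈ 6.2585e+5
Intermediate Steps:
M = 65
P = 2 (P = 65 + (21 - 84) = 65 - 63 = 2)
U(G) = 2*G²/5 (U(G) = (2*G²)/5 = 2*G²/5)
(U(-414) + 172644) - 1*(-384649) = ((⅖)*(-414)² + 172644) - 1*(-384649) = ((⅖)*171396 + 172644) + 384649 = (342792/5 + 172644) + 384649 = 1206012/5 + 384649 = 3129257/5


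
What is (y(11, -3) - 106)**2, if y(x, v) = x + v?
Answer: 9604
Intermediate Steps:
y(x, v) = v + x
(y(11, -3) - 106)**2 = ((-3 + 11) - 106)**2 = (8 - 106)**2 = (-98)**2 = 9604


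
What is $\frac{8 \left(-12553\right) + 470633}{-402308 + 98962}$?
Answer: $- \frac{370209}{303346} \approx -1.2204$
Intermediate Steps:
$\frac{8 \left(-12553\right) + 470633}{-402308 + 98962} = \frac{-100424 + 470633}{-303346} = 370209 \left(- \frac{1}{303346}\right) = - \frac{370209}{303346}$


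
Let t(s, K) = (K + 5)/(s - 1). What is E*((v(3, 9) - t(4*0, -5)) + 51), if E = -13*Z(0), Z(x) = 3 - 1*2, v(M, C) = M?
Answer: -702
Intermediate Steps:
Z(x) = 1 (Z(x) = 3 - 2 = 1)
t(s, K) = (5 + K)/(-1 + s)
E = -13 (E = -13*1 = -13)
E*((v(3, 9) - t(4*0, -5)) + 51) = -13*((3 - (5 - 5)/(-1 + 4*0)) + 51) = -13*((3 - 0/(-1 + 0)) + 51) = -13*((3 - 0/(-1)) + 51) = -13*((3 - (-1)*0) + 51) = -13*((3 - 1*0) + 51) = -13*((3 + 0) + 51) = -13*(3 + 51) = -13*54 = -702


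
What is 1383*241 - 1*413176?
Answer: -79873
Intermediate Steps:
1383*241 - 1*413176 = 333303 - 413176 = -79873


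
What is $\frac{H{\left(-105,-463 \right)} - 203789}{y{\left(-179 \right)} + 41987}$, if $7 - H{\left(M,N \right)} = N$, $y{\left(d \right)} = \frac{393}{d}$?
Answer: $- \frac{36394101}{7515280} \approx -4.8427$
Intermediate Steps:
$H{\left(M,N \right)} = 7 - N$
$\frac{H{\left(-105,-463 \right)} - 203789}{y{\left(-179 \right)} + 41987} = \frac{\left(7 - -463\right) - 203789}{\frac{393}{-179} + 41987} = \frac{\left(7 + 463\right) - 203789}{393 \left(- \frac{1}{179}\right) + 41987} = \frac{470 - 203789}{- \frac{393}{179} + 41987} = - \frac{203319}{\frac{7515280}{179}} = \left(-203319\right) \frac{179}{7515280} = - \frac{36394101}{7515280}$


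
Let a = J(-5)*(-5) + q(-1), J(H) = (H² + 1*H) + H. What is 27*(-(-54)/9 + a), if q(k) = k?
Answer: -1890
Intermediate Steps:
J(H) = H² + 2*H (J(H) = (H² + H) + H = (H + H²) + H = H² + 2*H)
a = -76 (a = -5*(2 - 5)*(-5) - 1 = -5*(-3)*(-5) - 1 = 15*(-5) - 1 = -75 - 1 = -76)
27*(-(-54)/9 + a) = 27*(-(-54)/9 - 76) = 27*(-9*(-⅔) - 76) = 27*(6 - 76) = 27*(-70) = -1890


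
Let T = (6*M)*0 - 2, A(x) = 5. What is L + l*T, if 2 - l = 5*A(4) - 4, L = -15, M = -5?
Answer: 23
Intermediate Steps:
T = -2 (T = (6*(-5))*0 - 2 = -30*0 - 2 = 0 - 2 = -2)
l = -19 (l = 2 - (5*5 - 4) = 2 - (25 - 4) = 2 - 1*21 = 2 - 21 = -19)
L + l*T = -15 - 19*(-2) = -15 + 38 = 23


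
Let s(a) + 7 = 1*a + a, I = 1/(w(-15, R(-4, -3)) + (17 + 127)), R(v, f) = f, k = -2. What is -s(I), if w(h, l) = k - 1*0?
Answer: 496/71 ≈ 6.9859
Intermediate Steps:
w(h, l) = -2 (w(h, l) = -2 - 1*0 = -2 + 0 = -2)
I = 1/142 (I = 1/(-2 + (17 + 127)) = 1/(-2 + 144) = 1/142 ≈ 0.0070423)
s(a) = -7 + 2*a (s(a) = -7 + (1*a + a) = -7 + (a + a) = -7 + 2*a)
-s(I) = -(-7 + 2*(1/142)) = -(-7 + 1/71) = -1*(-496/71) = 496/71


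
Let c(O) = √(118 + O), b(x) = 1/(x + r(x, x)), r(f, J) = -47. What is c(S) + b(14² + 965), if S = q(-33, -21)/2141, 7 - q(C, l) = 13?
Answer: 1/1114 + 2*√135221278/2141 ≈ 10.864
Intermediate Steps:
q(C, l) = -6 (q(C, l) = 7 - 1*13 = 7 - 13 = -6)
b(x) = 1/(-47 + x) (b(x) = 1/(x - 47) = 1/(-47 + x))
S = -6/2141 ≈ -0.0028024
c(S) + b(14² + 965) = √(118 - 6/2141) + 1/(-47 + (14² + 965)) = √(252632/2141) + 1/(-47 + (196 + 965)) = 2*√135221278/2141 + 1/(-47 + 1161) = 2*√135221278/2141 + 1/1114 = 1/1114 + 2*√135221278/2141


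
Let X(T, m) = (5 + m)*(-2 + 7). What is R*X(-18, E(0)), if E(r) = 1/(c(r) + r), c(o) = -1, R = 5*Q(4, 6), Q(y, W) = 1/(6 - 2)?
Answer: 25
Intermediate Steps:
Q(y, W) = 1/4
R = 5/4 (R = 5*(1/4) = 5/4 ≈ 1.2500)
E(r) = 1/(-1 + r)
X(T, m) = 25 + 5*m (X(T, m) = (5 + m)*5 = 25 + 5*m)
R*X(-18, E(0)) = 5*(25 + 5/(-1 + 0))/4 = 5*(25 + 5/(-1))/4 = 5*(25 + 5*(-1))/4 = 5*(25 - 5)/4 = (5/4)*20 = 25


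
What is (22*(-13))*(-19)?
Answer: 5434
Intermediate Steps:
(22*(-13))*(-19) = -286*(-19) = 5434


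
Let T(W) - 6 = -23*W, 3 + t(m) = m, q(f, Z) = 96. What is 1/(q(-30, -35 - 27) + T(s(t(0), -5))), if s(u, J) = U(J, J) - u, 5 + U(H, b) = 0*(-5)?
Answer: 1/148 ≈ 0.0067568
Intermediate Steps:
U(H, b) = -5 (U(H, b) = -5 + 0*(-5) = -5 + 0 = -5)
t(m) = -3 + m
s(u, J) = -5 - u
T(W) = 6 - 23*W
1/(q(-30, -35 - 27) + T(s(t(0), -5))) = 1/(96 + (6 - 23*(-5 - (-3 + 0)))) = 1/(96 + (6 - 23*(-5 - 1*(-3)))) = 1/(96 + (6 - 23*(-5 + 3))) = 1/(96 + (6 - 23*(-2))) = 1/(96 + (6 + 46)) = 1/(96 + 52) = 1/148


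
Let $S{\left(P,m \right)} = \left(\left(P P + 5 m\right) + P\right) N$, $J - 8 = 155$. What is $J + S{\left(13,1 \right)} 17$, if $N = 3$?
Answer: $9700$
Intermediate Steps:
$J = 163$ ($J = 8 + 155 = 163$)
$S{\left(P,m \right)} = 3 P + 3 P^{2} + 15 m$ ($S{\left(P,m \right)} = \left(\left(P P + 5 m\right) + P\right) 3 = \left(\left(P^{2} + 5 m\right) + P\right) 3 = \left(P + P^{2} + 5 m\right) 3 = 3 P + 3 P^{2} + 15 m$)
$J + S{\left(13,1 \right)} 17 = 163 + \left(3 \cdot 13 + 3 \cdot 13^{2} + 15 \cdot 1\right) 17 = 163 + \left(39 + 3 \cdot 169 + 15\right) 17 = 163 + \left(39 + 507 + 15\right) 17 = 163 + 561 \cdot 17 = 163 + 9537 = 9700$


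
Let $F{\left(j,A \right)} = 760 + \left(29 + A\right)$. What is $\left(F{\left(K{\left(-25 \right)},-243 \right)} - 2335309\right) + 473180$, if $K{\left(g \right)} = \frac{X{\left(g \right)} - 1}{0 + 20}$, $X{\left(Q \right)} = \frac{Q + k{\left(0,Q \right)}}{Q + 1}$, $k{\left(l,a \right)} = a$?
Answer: $-1861583$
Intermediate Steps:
$X{\left(Q \right)} = \frac{2 Q}{1 + Q}$ ($X{\left(Q \right)} = \frac{Q + Q}{Q + 1} = \frac{2 Q}{1 + Q}$)
$K{\left(g \right)} = - \frac{1}{20} + \frac{g}{10 \left(1 + g\right)}$ ($K{\left(g \right)} = \frac{\frac{2 g}{1 + g} - 1}{0 + 20} = \frac{-1 + \frac{2 g}{1 + g}}{20} = \left(-1 + \frac{2 g}{1 + g}\right) \frac{1}{20} = - \frac{1}{20} + \frac{g}{10 \left(1 + g\right)}$)
$F{\left(j,A \right)} = 789 + A$
$\left(F{\left(K{\left(-25 \right)},-243 \right)} - 2335309\right) + 473180 = \left(\left(789 - 243\right) - 2335309\right) + 473180 = \left(546 - 2335309\right) + 473180 = -2334763 + 473180 = -1861583$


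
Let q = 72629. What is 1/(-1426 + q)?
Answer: 1/71203 ≈ 1.4044e-5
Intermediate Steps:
1/(-1426 + q) = 1/(-1426 + 72629) = 1/71203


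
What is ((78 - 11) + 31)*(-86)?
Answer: -8428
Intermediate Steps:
((78 - 11) + 31)*(-86) = (67 + 31)*(-86) = 98*(-86) = -8428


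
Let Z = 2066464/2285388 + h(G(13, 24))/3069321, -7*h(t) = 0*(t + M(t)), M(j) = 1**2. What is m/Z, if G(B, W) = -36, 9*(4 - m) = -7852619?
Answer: 498510097365/516616 ≈ 9.6495e+5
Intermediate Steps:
m = 7852655/9 (m = 4 - 1/9*(-7852619) = 4 + 7852619/9 = 7852655/9 ≈ 8.7252e+5)
M(j) = 1
h(t) = 0 (h(t) = -0*(t + 1) = -0*(1 + t) = -1/7*0 = 0)
Z = 516616/571347 (Z = 2066464/2285388 + 0/3069321 = 2066464*(1/2285388) + 0*(1/3069321) = 516616/571347 + 0 = 516616/571347 ≈ 0.90421)
m/Z = 7852655/(9*(516616/571347)) = (7852655/9)*(571347/516616) = 498510097365/516616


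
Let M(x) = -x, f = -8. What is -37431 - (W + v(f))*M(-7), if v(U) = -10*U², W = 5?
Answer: -32986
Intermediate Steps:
-37431 - (W + v(f))*M(-7) = -37431 - (5 - 10*(-8)²)*(-1*(-7)) = -37431 - (5 - 10*64)*7 = -37431 - (5 - 640)*7 = -37431 - (-635)*7 = -37431 - 1*(-4445) = -37431 + 4445 = -32986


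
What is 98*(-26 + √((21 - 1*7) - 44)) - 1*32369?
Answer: -34917 + 98*I*√30 ≈ -34917.0 + 536.77*I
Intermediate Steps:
98*(-26 + √((21 - 1*7) - 44)) - 1*32369 = 98*(-26 + √((21 - 7) - 44)) - 32369 = 98*(-26 + √(14 - 44)) - 32369 = 98*(-26 + √(-30)) - 32369 = 98*(-26 + I*√30) - 32369 = (-2548 + 98*I*√30) - 32369 = -34917 + 98*I*√30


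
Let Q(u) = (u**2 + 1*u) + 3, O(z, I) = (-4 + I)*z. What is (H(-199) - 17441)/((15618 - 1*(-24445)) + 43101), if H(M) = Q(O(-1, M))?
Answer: 11987/41582 ≈ 0.28827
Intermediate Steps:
O(z, I) = z*(-4 + I)
Q(u) = 3 + u + u**2 (Q(u) = (u**2 + u) + 3 = (u + u**2) + 3 = 3 + u + u**2)
H(M) = 7 + (4 - M)**2 - M (H(M) = 3 - (-4 + M) + (-(-4 + M))**2 = 3 + (4 - M) + (4 - M)**2 = 7 + (4 - M)**2 - M)
(H(-199) - 17441)/((15618 - 1*(-24445)) + 43101) = ((7 + (-4 - 199)**2 - 1*(-199)) - 17441)/((15618 - 1*(-24445)) + 43101) = ((7 + (-203)**2 + 199) - 17441)/((15618 + 24445) + 43101) = ((7 + 41209 + 199) - 17441)/(40063 + 43101) = (41415 - 17441)/83164 = 23974*(1/83164) = 11987/41582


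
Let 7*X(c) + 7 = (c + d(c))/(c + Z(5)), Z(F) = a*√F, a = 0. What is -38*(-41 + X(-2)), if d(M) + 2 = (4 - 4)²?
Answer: 11096/7 ≈ 1585.1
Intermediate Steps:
d(M) = -2 (d(M) = -2 + (4 - 4)² = -2 + 0² = -2 + 0 = -2)
Z(F) = 0 (Z(F) = 0*√F = 0)
X(c) = -1 + (-2 + c)/(7*c) (X(c) = -1 + ((c - 2)/(c + 0))/7 = -1 + ((-2 + c)/c)/7 = -1 + (-2 + c)/(7*c))
-38*(-41 + X(-2)) = -38*(-41 + (2/7)*(-1 - 3*(-2))/(-2)) = -38*(-41 + (2/7)*(-½)*(-1 + 6)) = -38*(-41 + (2/7)*(-½)*5) = -38*(-41 - 5/7) = -38*(-292/7) = 11096/7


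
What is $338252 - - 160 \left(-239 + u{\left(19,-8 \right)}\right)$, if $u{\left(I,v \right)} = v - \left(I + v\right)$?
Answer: $296972$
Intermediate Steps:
$u{\left(I,v \right)} = - I$ ($u{\left(I,v \right)} = v - \left(I + v\right) = - I$)
$338252 - - 160 \left(-239 + u{\left(19,-8 \right)}\right) = 338252 - - 160 \left(-239 - 19\right) = 338252 - \left(-160\right) \left(-258\right) = 338252 - 41280 = 296972$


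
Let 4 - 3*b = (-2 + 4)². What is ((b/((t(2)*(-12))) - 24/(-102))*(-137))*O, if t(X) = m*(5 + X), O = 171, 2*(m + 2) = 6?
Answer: -93708/17 ≈ -5512.2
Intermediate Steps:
m = 1 (m = -2 + (½)*6 = -2 + 3 = 1)
t(X) = 5 + X (t(X) = 1*(5 + X) = 5 + X)
b = 0 (b = 4/3 - (-2 + 4)²/3 = 4/3 - ⅓*2² = 4/3 - ⅓*4 = 4/3 - 4/3 = 0)
((b/((t(2)*(-12))) - 24/(-102))*(-137))*O = ((0/(((5 + 2)*(-12))) - 24/(-102))*(-137))*171 = ((0/((7*(-12))) - 24*(-1/102))*(-137))*171 = ((0/(-84) + 4/17)*(-137))*171 = ((0*(-1/84) + 4/17)*(-137))*171 = ((0 + 4/17)*(-137))*171 = ((4/17)*(-137))*171 = -548/17*171 = -93708/17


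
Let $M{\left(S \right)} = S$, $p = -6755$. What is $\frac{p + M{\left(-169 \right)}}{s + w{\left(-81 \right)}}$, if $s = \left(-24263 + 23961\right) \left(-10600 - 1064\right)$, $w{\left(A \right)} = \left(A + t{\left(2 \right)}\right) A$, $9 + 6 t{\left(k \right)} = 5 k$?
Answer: $- \frac{4616}{2352717} \approx -0.001962$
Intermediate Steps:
$t{\left(k \right)} = - \frac{3}{2} + \frac{5 k}{6}$
$w{\left(A \right)} = A \left(\frac{1}{6} + A\right)$ ($w{\left(A \right)} = \left(A + \left(- \frac{3}{2} + \frac{5}{6} \cdot 2\right)\right) A = \left(A + \left(- \frac{3}{2} + \frac{5}{3}\right)\right) A = \left(A + \frac{1}{6}\right) A = \left(\frac{1}{6} + A\right) A = A \left(\frac{1}{6} + A\right)$)
$s = 3522528$ ($s = \left(-302\right) \left(-11664\right) = 3522528$)
$\frac{p + M{\left(-169 \right)}}{s + w{\left(-81 \right)}} = \frac{-6755 - 169}{3522528 - 81 \left(\frac{1}{6} - 81\right)} = - \frac{6924}{3522528 - - \frac{13095}{2}} = - \frac{6924}{3522528 + \frac{13095}{2}} = - \frac{6924}{\frac{7058151}{2}} = \left(-6924\right) \frac{2}{7058151} = - \frac{4616}{2352717}$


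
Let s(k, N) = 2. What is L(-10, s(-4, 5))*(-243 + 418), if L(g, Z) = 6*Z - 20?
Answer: -1400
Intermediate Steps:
L(g, Z) = -20 + 6*Z
L(-10, s(-4, 5))*(-243 + 418) = (-20 + 6*2)*(-243 + 418) = (-20 + 12)*175 = -8*175 = -1400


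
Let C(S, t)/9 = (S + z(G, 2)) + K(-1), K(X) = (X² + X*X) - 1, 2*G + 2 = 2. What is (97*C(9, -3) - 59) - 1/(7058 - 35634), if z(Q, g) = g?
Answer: 297676193/28576 ≈ 10417.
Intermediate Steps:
G = 0 (G = -1 + (½)*2 = -1 + 1 = 0)
K(X) = -1 + 2*X² (K(X) = (X² + X²) - 1 = 2*X² - 1 = -1 + 2*X²)
C(S, t) = 27 + 9*S (C(S, t) = 9*((S + 2) + (-1 + 2*(-1)²)) = 9*((2 + S) + (-1 + 2*1)) = 9*((2 + S) + (-1 + 2)) = 9*((2 + S) + 1) = 9*(3 + S) = 27 + 9*S)
(97*C(9, -3) - 59) - 1/(7058 - 35634) = (97*(27 + 9*9) - 59) - 1/(7058 - 35634) = (97*(27 + 81) - 59) - 1/(-28576) = (97*108 - 59) - 1*(-1/28576) = (10476 - 59) + 1/28576 = 10417 + 1/28576 = 297676193/28576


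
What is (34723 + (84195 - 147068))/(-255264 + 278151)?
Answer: -28150/22887 ≈ -1.2300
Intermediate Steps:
(34723 + (84195 - 147068))/(-255264 + 278151) = (34723 - 62873)/22887 = -28150*1/22887 = -28150/22887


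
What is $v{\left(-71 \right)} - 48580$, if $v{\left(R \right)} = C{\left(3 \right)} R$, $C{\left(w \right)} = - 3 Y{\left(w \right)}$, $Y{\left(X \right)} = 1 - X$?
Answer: $-49006$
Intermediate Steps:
$C{\left(w \right)} = -3 + 3 w$ ($C{\left(w \right)} = - 3 \left(1 - w\right) = -3 + 3 w$)
$v{\left(R \right)} = 6 R$ ($v{\left(R \right)} = \left(-3 + 3 \cdot 3\right) R = \left(-3 + 9\right) R = 6 R$)
$v{\left(-71 \right)} - 48580 = 6 \left(-71\right) - 48580 = -426 - 48580 = -49006$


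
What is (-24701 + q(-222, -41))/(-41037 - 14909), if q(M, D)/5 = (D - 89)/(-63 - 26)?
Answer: 2197739/4979194 ≈ 0.44138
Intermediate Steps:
q(M, D) = 5 - 5*D/89 (q(M, D) = 5*((D - 89)/(-63 - 26)) = 5*((-89 + D)/(-89)) = 5*((-89 + D)*(-1/89)) = 5*(1 - D/89) = 5 - 5*D/89)
(-24701 + q(-222, -41))/(-41037 - 14909) = (-24701 + (5 - 5/89*(-41)))/(-41037 - 14909) = (-24701 + (5 + 205/89))/(-55946) = (-24701 + 650/89)*(-1/55946) = -2197739/89*(-1/55946) = 2197739/4979194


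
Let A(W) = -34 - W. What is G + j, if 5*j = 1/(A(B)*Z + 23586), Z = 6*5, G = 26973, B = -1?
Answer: 3047409541/112980 ≈ 26973.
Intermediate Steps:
Z = 30
j = 1/112980 (j = 1/(5*((-34 - 1*(-1))*30 + 23586)) = 1/(5*((-34 + 1)*30 + 23586)) = 1/(5*(-33*30 + 23586)) = 1/(5*(-990 + 23586)) = (⅕)/22596 = (⅕)*(1/22596) = 1/112980 ≈ 8.8511e-6)
G + j = 26973 + 1/112980 = 3047409541/112980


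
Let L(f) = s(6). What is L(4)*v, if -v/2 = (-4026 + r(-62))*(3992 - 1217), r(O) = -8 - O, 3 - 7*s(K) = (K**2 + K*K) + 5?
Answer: -1631300400/7 ≈ -2.3304e+8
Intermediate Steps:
s(K) = -2/7 - 2*K**2/7 (s(K) = 3/7 - ((K**2 + K*K) + 5)/7 = 3/7 - ((K**2 + K**2) + 5)/7 = 3/7 - (2*K**2 + 5)/7 = 3/7 - (5 + 2*K**2)/7 = 3/7 + (-5/7 - 2*K**2/7) = -2/7 - 2*K**2/7)
L(f) = -74/7 (L(f) = -2/7 - 2/7*6**2 = -2/7 - 2/7*36 = -2/7 - 72/7 = -74/7)
v = 22044600 (v = -2*(-4026 + (-8 - 1*(-62)))*(3992 - 1217) = -2*(-4026 + (-8 + 62))*2775 = -2*(-4026 + 54)*2775 = -(-7944)*2775 = -2*(-11022300) = 22044600)
L(4)*v = -74/7*22044600 = -1631300400/7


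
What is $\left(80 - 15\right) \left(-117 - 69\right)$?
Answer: $-12090$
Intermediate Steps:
$\left(80 - 15\right) \left(-117 - 69\right) = 65 \left(-186\right) = -12090$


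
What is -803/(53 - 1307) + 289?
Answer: 33019/114 ≈ 289.64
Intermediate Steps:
-803/(53 - 1307) + 289 = -803/(-1254) + 289 = -803*(-1/1254) + 289 = 73/114 + 289 = 33019/114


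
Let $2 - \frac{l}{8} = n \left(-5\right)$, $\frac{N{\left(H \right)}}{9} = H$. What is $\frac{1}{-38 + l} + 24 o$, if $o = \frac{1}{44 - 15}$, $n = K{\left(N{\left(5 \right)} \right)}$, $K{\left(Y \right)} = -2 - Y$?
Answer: $\frac{45619}{55158} \approx 0.82706$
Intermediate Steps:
$N{\left(H \right)} = 9 H$
$n = -47$ ($n = -2 - 9 \cdot 5 = -2 - 45 = -47$)
$o = \frac{1}{29} \approx 0.034483$
$l = -1864$ ($l = 16 - 8 \left(\left(-47\right) \left(-5\right)\right) = 16 - 1880 = -1864$)
$\frac{1}{-38 + l} + 24 o = \frac{1}{-38 - 1864} + 24 \cdot \frac{1}{29} = \frac{1}{-1902} + \frac{24}{29} = - \frac{1}{1902} + \frac{24}{29} = \frac{45619}{55158}$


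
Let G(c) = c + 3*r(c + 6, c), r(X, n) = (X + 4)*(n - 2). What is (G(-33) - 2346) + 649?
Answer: 685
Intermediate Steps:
r(X, n) = (-2 + n)*(4 + X) (r(X, n) = (4 + X)*(-2 + n) = (-2 + n)*(4 + X))
G(c) = -60 + 7*c + 3*c*(6 + c) (G(c) = c + 3*(-8 - 2*(c + 6) + 4*c + (c + 6)*c) = c + 3*(-8 - 2*(6 + c) + 4*c + (6 + c)*c) = c + 3*(-8 + (-12 - 2*c) + 4*c + c*(6 + c)) = c + 3*(-20 + 2*c + c*(6 + c)) = c + (-60 + 6*c + 3*c*(6 + c)) = -60 + 7*c + 3*c*(6 + c))
(G(-33) - 2346) + 649 = ((-60 + 3*(-33)**2 + 25*(-33)) - 2346) + 649 = ((-60 + 3*1089 - 825) - 2346) + 649 = ((-60 + 3267 - 825) - 2346) + 649 = (2382 - 2346) + 649 = 36 + 649 = 685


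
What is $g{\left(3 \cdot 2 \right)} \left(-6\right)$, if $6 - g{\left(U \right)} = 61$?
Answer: $330$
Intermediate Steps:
$g{\left(U \right)} = -55$ ($g{\left(U \right)} = 6 - 61 = -55$)
$g{\left(3 \cdot 2 \right)} \left(-6\right) = \left(-55\right) \left(-6\right) = 330$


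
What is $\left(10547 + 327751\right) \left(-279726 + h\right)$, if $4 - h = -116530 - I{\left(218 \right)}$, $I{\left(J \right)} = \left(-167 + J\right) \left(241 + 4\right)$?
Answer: $-50980493706$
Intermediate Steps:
$I{\left(J \right)} = -40915 + 245 J$ ($I{\left(J \right)} = \left(-167 + J\right) 245 = -40915 + 245 J$)
$h = 129029$ ($h = 4 - \left(-116530 - \left(-40915 + 245 \cdot 218\right)\right) = 4 - \left(-116530 - \left(-40915 + 53410\right)\right) = 4 - \left(-116530 - 12495\right) = 4 - -129025 = 4 + 129025 = 129029$)
$\left(10547 + 327751\right) \left(-279726 + h\right) = \left(10547 + 327751\right) \left(-279726 + 129029\right) = 338298 \left(-150697\right) = -50980493706$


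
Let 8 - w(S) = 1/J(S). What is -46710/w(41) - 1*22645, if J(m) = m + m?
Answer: -3732539/131 ≈ -28493.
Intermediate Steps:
J(m) = 2*m
w(S) = 8 - 1/(2*S)
-46710/w(41) - 1*22645 = -46710/(8 - 1/2/41) - 1*22645 = -46710/(8 - 1/2*1/41) - 22645 = -46710/(8 - 1/82) - 22645 = -46710/655/82 - 22645 = -46710*82/655 - 22645 = -766044/131 - 22645 = -3732539/131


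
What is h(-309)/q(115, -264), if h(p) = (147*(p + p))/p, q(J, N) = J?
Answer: 294/115 ≈ 2.5565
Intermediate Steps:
h(p) = 294 (h(p) = (147*(2*p))/p = (294*p)/p = 294)
h(-309)/q(115, -264) = 294/115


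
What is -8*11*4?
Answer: -352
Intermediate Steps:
-8*11*4 = -88*4 = -352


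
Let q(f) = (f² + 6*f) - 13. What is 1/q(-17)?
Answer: 1/174 ≈ 0.0057471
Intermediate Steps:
q(f) = -13 + f² + 6*f
1/q(-17) = 1/(-13 + (-17)² + 6*(-17)) = 1/(-13 + 289 - 102) = 1/174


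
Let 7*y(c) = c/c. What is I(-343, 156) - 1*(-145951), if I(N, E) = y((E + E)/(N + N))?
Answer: 1021658/7 ≈ 1.4595e+5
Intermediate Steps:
y(c) = ⅐ (y(c) = (c/c)/7 = (⅐)*1 = ⅐)
I(N, E) = ⅐
I(-343, 156) - 1*(-145951) = ⅐ - 1*(-145951) = ⅐ + 145951 = 1021658/7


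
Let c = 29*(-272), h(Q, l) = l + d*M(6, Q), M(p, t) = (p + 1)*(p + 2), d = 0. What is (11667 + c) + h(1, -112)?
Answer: 3667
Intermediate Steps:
M(p, t) = (1 + p)*(2 + p)
h(Q, l) = l (h(Q, l) = l + 0*(2 + 6² + 3*6) = l + 0*(2 + 36 + 18) = l + 0*56 = l + 0 = l)
c = -7888
(11667 + c) + h(1, -112) = (11667 - 7888) - 112 = 3779 - 112 = 3667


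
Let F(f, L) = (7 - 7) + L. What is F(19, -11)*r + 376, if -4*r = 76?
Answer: 585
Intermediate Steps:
r = -19 (r = -¼*76 = -19)
F(f, L) = L (F(f, L) = 0 + L = L)
F(19, -11)*r + 376 = -11*(-19) + 376 = 209 + 376 = 585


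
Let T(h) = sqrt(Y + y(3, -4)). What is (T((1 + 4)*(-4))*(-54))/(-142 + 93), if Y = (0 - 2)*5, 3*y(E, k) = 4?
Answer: 18*I*sqrt(78)/49 ≈ 3.2443*I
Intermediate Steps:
y(E, k) = 4/3 (y(E, k) = (1/3)*4 = 4/3)
Y = -10 (Y = -2*5 = -10)
T(h) = I*sqrt(78)/3 (T(h) = sqrt(-10 + 4/3) = sqrt(-26/3) = I*sqrt(78)/3)
(T((1 + 4)*(-4))*(-54))/(-142 + 93) = ((I*sqrt(78)/3)*(-54))/(-142 + 93) = (-18*I*sqrt(78))/(-49) = -(-18)*I*sqrt(78)/49 = 18*I*sqrt(78)/49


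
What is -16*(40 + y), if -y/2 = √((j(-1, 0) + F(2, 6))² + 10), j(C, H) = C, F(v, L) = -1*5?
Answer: -640 + 32*√46 ≈ -422.97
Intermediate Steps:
F(v, L) = -5
y = -2*√46 (y = -2*√((-1 - 5)² + 10) = -2*√((-6)² + 10) = -2*√(36 + 10) = -2*√46 ≈ -13.565)
-16*(40 + y) = -16*(40 - 2*√46) = -640 + 32*√46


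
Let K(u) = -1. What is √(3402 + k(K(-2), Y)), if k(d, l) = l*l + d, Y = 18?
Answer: 5*√149 ≈ 61.033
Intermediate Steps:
k(d, l) = d + l² (k(d, l) = l² + d = d + l²)
√(3402 + k(K(-2), Y)) = √(3402 + (-1 + 18²)) = √(3402 + (-1 + 324)) = √(3402 + 323) = √3725 = 5*√149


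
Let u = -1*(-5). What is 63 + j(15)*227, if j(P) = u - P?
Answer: -2207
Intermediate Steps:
u = 5
j(P) = 5 - P
63 + j(15)*227 = 63 + (5 - 1*15)*227 = 63 + (5 - 15)*227 = 63 - 10*227 = 63 - 2270 = -2207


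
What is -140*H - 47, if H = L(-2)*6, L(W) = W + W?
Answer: 3313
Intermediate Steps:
L(W) = 2*W
H = -24 (H = (2*(-2))*6 = -4*6 = -24)
-140*H - 47 = -140*(-24) - 47 = 3360 - 47 = 3313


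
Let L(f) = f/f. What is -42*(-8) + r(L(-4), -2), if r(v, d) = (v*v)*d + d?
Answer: 332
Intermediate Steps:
L(f) = 1
r(v, d) = d + d*v² (r(v, d) = v²*d + d = d*v² + d = d + d*v²)
-42*(-8) + r(L(-4), -2) = -42*(-8) - 2*(1 + 1²) = 336 - 2*(1 + 1) = 336 - 2*2 = 336 - 4 = 332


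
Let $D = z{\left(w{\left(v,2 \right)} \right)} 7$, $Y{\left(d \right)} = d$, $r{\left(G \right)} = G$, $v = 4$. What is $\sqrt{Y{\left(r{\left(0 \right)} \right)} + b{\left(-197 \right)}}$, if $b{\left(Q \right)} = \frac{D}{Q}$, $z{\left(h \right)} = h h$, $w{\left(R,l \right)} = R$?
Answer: $\frac{4 i \sqrt{1379}}{197} \approx 0.75401 i$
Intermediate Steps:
$z{\left(h \right)} = h^{2}$
$D = 112$ ($D = 4^{2} \cdot 7 = 16 \cdot 7 = 112$)
$b{\left(Q \right)} = \frac{112}{Q}$
$\sqrt{Y{\left(r{\left(0 \right)} \right)} + b{\left(-197 \right)}} = \sqrt{0 + \frac{112}{-197}} = \sqrt{0 + 112 \left(- \frac{1}{197}\right)} = \sqrt{0 - \frac{112}{197}} = \sqrt{- \frac{112}{197}} = \frac{4 i \sqrt{1379}}{197}$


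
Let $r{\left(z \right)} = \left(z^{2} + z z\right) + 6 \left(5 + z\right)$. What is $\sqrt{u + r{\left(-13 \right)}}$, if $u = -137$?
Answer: $3 \sqrt{17} \approx 12.369$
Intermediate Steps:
$r{\left(z \right)} = 30 + 2 z^{2} + 6 z$ ($r{\left(z \right)} = \left(z^{2} + z^{2}\right) + \left(30 + 6 z\right) = 2 z^{2} + \left(30 + 6 z\right) = 30 + 2 z^{2} + 6 z$)
$\sqrt{u + r{\left(-13 \right)}} = \sqrt{-137 + \left(30 + 2 \left(-13\right)^{2} + 6 \left(-13\right)\right)} = \sqrt{-137 + \left(30 + 2 \cdot 169 - 78\right)} = \sqrt{-137 + \left(30 + 338 - 78\right)} = \sqrt{-137 + 290} = \sqrt{153} = 3 \sqrt{17}$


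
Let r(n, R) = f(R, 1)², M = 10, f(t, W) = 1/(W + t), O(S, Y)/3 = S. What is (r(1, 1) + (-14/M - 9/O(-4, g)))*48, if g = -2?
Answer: -96/5 ≈ -19.200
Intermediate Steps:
O(S, Y) = 3*S
r(n, R) = (1 + R)⁻² (r(n, R) = (1/(1 + R))² = (1 + R)⁻²)
(r(1, 1) + (-14/M - 9/O(-4, g)))*48 = ((1 + 1)⁻² + (-14/10 - 9/(3*(-4))))*48 = (2⁻² + (-14*⅒ - 9/(-12)))*48 = (¼ + (-7/5 - 9*(-1/12)))*48 = (¼ + (-7/5 + ¾))*48 = (¼ - 13/20)*48 = -⅖*48 = -96/5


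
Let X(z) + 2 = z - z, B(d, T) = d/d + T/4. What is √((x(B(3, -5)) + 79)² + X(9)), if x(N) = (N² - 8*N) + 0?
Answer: √1681697/16 ≈ 81.050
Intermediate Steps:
B(d, T) = 1 + T/4 (B(d, T) = 1 + T*(¼) = 1 + T/4)
X(z) = -2 (X(z) = -2 + (z - z) = -2 + 0 = -2)
x(N) = N² - 8*N
√((x(B(3, -5)) + 79)² + X(9)) = √(((1 + (¼)*(-5))*(-8 + (1 + (¼)*(-5))) + 79)² - 2) = √(((1 - 5/4)*(-8 + (1 - 5/4)) + 79)² - 2) = √((-(-8 - ¼)/4 + 79)² - 2) = √((-¼*(-33/4) + 79)² - 2) = √((33/16 + 79)² - 2) = √((1297/16)² - 2) = √(1682209/256 - 2) = √(1681697/256) = √1681697/16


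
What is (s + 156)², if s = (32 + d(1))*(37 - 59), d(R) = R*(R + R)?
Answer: 350464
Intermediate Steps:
d(R) = 2*R² (d(R) = R*(2*R) = 2*R²)
s = -748 (s = (32 + 2*1²)*(37 - 59) = (32 + 2*1)*(-22) = (32 + 2)*(-22) = 34*(-22) = -748)
(s + 156)² = (-748 + 156)² = (-592)² = 350464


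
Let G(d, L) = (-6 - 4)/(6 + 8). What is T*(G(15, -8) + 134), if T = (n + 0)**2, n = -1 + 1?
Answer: 0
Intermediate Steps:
n = 0
G(d, L) = -5/7 (G(d, L) = -10/14 = -10*1/14 = -5/7)
T = 0 (T = (0 + 0)**2 = 0**2 = 0)
T*(G(15, -8) + 134) = 0*(-5/7 + 134) = 0*(933/7) = 0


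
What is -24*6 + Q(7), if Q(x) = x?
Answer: -137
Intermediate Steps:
-24*6 + Q(7) = -24*6 + 7 = -144 + 7 = -137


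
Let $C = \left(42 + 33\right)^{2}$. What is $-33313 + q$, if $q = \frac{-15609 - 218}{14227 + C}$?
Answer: $- \frac{94477929}{2836} \approx -33314.0$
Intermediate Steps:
$C = 5625$ ($C = 75^{2} = 5625$)
$q = - \frac{2261}{2836}$ ($q = \frac{-15609 - 218}{14227 + 5625} = - \frac{15827}{19852} = \left(-15827\right) \frac{1}{19852} = - \frac{2261}{2836} \approx -0.79725$)
$-33313 + q = -33313 - \frac{2261}{2836} = - \frac{94477929}{2836}$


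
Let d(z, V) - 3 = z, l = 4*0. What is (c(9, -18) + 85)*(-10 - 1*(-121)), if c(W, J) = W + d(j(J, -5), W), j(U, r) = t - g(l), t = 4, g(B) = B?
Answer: 11211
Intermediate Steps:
l = 0
j(U, r) = 4 (j(U, r) = 4 - 1*0 = 4 + 0 = 4)
d(z, V) = 3 + z
c(W, J) = 7 + W (c(W, J) = W + (3 + 4) = W + 7 = 7 + W)
(c(9, -18) + 85)*(-10 - 1*(-121)) = ((7 + 9) + 85)*(-10 - 1*(-121)) = (16 + 85)*(-10 + 121) = 101*111 = 11211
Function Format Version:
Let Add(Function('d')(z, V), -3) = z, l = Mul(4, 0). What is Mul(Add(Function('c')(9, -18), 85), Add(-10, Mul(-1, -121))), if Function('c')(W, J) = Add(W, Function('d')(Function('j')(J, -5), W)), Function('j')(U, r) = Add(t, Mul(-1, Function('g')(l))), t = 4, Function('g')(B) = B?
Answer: 11211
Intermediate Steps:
l = 0
Function('j')(U, r) = 4 (Function('j')(U, r) = Add(4, Mul(-1, 0)) = Add(4, 0) = 4)
Function('d')(z, V) = Add(3, z)
Function('c')(W, J) = Add(7, W) (Function('c')(W, J) = Add(W, Add(3, 4)) = Add(W, 7) = Add(7, W))
Mul(Add(Function('c')(9, -18), 85), Add(-10, Mul(-1, -121))) = Mul(Add(Add(7, 9), 85), Add(-10, Mul(-1, -121))) = Mul(Add(16, 85), Add(-10, 121)) = Mul(101, 111) = 11211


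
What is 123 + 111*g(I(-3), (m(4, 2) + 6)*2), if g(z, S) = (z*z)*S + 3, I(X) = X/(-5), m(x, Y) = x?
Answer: 6276/5 ≈ 1255.2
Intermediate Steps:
I(X) = -X/5 (I(X) = X*(-⅕) = -X/5)
g(z, S) = 3 + S*z² (g(z, S) = z²*S + 3 = S*z² + 3 = 3 + S*z²)
123 + 111*g(I(-3), (m(4, 2) + 6)*2) = 123 + 111*(3 + ((4 + 6)*2)*(-⅕*(-3))²) = 123 + 111*(3 + (10*2)*(⅗)²) = 123 + 111*(3 + 20*(9/25)) = 123 + 111*(3 + 36/5) = 123 + 111*(51/5) = 123 + 5661/5 = 6276/5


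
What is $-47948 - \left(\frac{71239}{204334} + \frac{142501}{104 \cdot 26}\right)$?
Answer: $- \frac{1020057613943}{21250736} \approx -48001.0$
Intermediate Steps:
$-47948 - \left(\frac{71239}{204334} + \frac{142501}{104 \cdot 26}\right) = -47948 - \left(71239 \cdot \frac{1}{204334} + \frac{142501}{2704}\right) = -47948 - \left(\frac{71239}{204334} + 142501 \cdot \frac{1}{2704}\right) = -47948 - \left(\frac{71239}{204334} + \frac{142501}{2704}\right) = -47948 - \frac{1127324215}{21250736} = - \frac{1020057613943}{21250736}$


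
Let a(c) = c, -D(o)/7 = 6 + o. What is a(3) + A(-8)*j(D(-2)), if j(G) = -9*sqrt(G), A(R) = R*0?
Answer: 3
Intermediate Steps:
A(R) = 0
D(o) = -42 - 7*o (D(o) = -7*(6 + o) = -42 - 7*o)
a(3) + A(-8)*j(D(-2)) = 3 + 0*(-9*sqrt(-42 - 7*(-2))) = 3 + 0*(-9*sqrt(-42 + 14)) = 3 + 0*(-18*I*sqrt(7)) = 3 + 0 = 3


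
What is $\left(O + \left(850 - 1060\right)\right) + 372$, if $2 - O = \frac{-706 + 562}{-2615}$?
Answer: $\frac{428716}{2615} \approx 163.94$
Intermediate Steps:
$O = \frac{5086}{2615}$ ($O = 2 - \frac{-706 + 562}{-2615} = 2 - \left(-144\right) \left(- \frac{1}{2615}\right) = 2 - \frac{144}{2615} = \frac{5086}{2615} \approx 1.9449$)
$\left(O + \left(850 - 1060\right)\right) + 372 = \left(\frac{5086}{2615} + \left(850 - 1060\right)\right) + 372 = \left(\frac{5086}{2615} - 210\right) + 372 = - \frac{544064}{2615} + 372 = \frac{428716}{2615}$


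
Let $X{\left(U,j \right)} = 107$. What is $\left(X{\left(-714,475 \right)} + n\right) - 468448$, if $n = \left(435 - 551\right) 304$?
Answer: $-503605$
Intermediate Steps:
$n = -35264$ ($n = \left(-116\right) 304 = -35264$)
$\left(X{\left(-714,475 \right)} + n\right) - 468448 = \left(107 - 35264\right) - 468448 = -35157 - 468448 = -503605$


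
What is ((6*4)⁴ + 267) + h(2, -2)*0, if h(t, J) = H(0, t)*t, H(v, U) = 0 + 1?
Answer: 332043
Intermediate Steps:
H(v, U) = 1
h(t, J) = t (h(t, J) = 1*t = t)
((6*4)⁴ + 267) + h(2, -2)*0 = ((6*4)⁴ + 267) + 2*0 = (24⁴ + 267) + 0 = (331776 + 267) + 0 = 332043 + 0 = 332043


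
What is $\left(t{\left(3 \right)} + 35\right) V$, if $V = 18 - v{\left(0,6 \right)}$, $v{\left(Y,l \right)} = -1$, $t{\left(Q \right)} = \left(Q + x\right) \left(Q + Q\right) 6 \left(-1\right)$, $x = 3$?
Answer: $-3439$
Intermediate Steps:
$t{\left(Q \right)} = - 12 Q \left(3 + Q\right)$ ($t{\left(Q \right)} = \left(Q + 3\right) \left(Q + Q\right) 6 \left(-1\right) = \left(3 + Q\right) 2 Q 6 \left(-1\right) = 2 Q \left(3 + Q\right) 6 \left(-1\right) = 12 Q \left(3 + Q\right) \left(-1\right) = - 12 Q \left(3 + Q\right)$)
$V = 19$ ($V = 18 - -1 = 18 + 1 = 19$)
$\left(t{\left(3 \right)} + 35\right) V = \left(\left(-12\right) 3 \left(3 + 3\right) + 35\right) 19 = \left(\left(-12\right) 3 \cdot 6 + 35\right) 19 = \left(-216 + 35\right) 19 = \left(-181\right) 19 = -3439$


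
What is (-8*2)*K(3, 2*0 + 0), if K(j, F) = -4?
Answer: 64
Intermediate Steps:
(-8*2)*K(3, 2*0 + 0) = -8*2*(-4) = -16*(-4) = 64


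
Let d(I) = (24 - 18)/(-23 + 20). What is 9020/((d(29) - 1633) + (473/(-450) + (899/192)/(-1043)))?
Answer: -135473184000/24572246273 ≈ -5.5133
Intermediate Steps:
d(I) = -2 (d(I) = 6/(-3) = 6*(-⅓) = -2)
9020/((d(29) - 1633) + (473/(-450) + (899/192)/(-1043))) = 9020/((-2 - 1633) + (473/(-450) + (899/192)/(-1043))) = 9020/(-1635 + (473*(-1/450) + (899*(1/192))*(-1/1043))) = 9020/(-1635 + (-473/450 + (899/192)*(-1/1043))) = 9020/(-1635 + (-473/450 - 899/200256)) = 9020/(-1635 - 15854273/15019200) = 9020/(-24572246273/15019200) = 9020*(-15019200/24572246273) = -135473184000/24572246273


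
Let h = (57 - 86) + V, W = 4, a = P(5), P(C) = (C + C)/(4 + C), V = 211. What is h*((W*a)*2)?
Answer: 14560/9 ≈ 1617.8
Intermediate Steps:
P(C) = 2*C/(4 + C) (P(C) = (2*C)/(4 + C) = 2*C/(4 + C))
a = 10/9 (a = 2*5/(4 + 5) = 2*5/9 = 2*5*(⅑) = 10/9 ≈ 1.1111)
h = 182 (h = (57 - 86) + 211 = -29 + 211 = 182)
h*((W*a)*2) = 182*((4*(10/9))*2) = 182*((40/9)*2) = 182*(80/9) = 14560/9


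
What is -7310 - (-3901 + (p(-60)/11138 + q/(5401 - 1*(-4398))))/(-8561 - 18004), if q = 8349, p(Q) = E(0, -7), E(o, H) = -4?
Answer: -3532430617680066/483222937505 ≈ -7310.1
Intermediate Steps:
p(Q) = -4
-7310 - (-3901 + (p(-60)/11138 + q/(5401 - 1*(-4398))))/(-8561 - 18004) = -7310 - (-3901 + (-4/11138 + 8349/(5401 - 1*(-4398))))/(-8561 - 18004) = -7310 - (-3901 + (-4*1/11138 + 8349/(5401 + 4398)))/(-26565) = -7310 - (-3901 + (-2/5569 + 8349/9799))*(-1)/26565 = -7310 - (-3901 + 46475983/54570631)*(-1)/26565 = -7310 - (-212833555548)*(-1)/(54570631*26565) = -7310 - 1*70944518516/483222937505 = -7310 - 70944518516/483222937505 = -3532430617680066/483222937505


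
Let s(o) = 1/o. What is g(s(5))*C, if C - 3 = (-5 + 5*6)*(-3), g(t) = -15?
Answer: 1080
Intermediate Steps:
C = -72 (C = 3 + (-5 + 5*6)*(-3) = 3 + (-5 + 30)*(-3) = 3 + 25*(-3) = 3 - 75 = -72)
g(s(5))*C = -15*(-72) = 1080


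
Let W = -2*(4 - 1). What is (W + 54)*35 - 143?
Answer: 1537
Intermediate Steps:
W = -6 (W = -2*3 = -6)
(W + 54)*35 - 143 = (-6 + 54)*35 - 143 = 48*35 - 143 = 1680 - 143 = 1537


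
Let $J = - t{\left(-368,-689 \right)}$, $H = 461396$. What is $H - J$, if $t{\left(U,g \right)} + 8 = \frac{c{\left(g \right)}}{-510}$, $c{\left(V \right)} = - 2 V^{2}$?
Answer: $\frac{118128661}{255} \approx 4.6325 \cdot 10^{5}$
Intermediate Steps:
$t{\left(U,g \right)} = -8 + \frac{g^{2}}{255}$ ($t{\left(U,g \right)} = -8 + \frac{\left(-2\right) g^{2}}{-510} = -8 + - 2 g^{2} \left(- \frac{1}{510}\right) = -8 + \frac{g^{2}}{255}$)
$J = - \frac{472681}{255}$ ($J = - (-8 + \frac{\left(-689\right)^{2}}{255}) = - (-8 + \frac{1}{255} \cdot 474721) = - (-8 + \frac{474721}{255}) = \left(-1\right) \frac{472681}{255} = - \frac{472681}{255} \approx -1853.7$)
$H - J = 461396 - - \frac{472681}{255} = 461396 + \frac{472681}{255} = \frac{118128661}{255}$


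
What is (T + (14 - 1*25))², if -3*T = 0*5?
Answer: 121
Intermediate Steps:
T = 0 (T = -0*5 = -⅓*0 = 0)
(T + (14 - 1*25))² = (0 + (14 - 1*25))² = (0 + (14 - 25))² = (0 - 11)² = (-11)² = 121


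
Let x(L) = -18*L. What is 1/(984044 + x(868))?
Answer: 1/968420 ≈ 1.0326e-6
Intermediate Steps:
1/(984044 + x(868)) = 1/(984044 - 18*868) = 1/(984044 - 15624) = 1/968420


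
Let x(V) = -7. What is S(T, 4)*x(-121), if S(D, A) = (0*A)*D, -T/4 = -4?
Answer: 0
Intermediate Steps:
T = 16 (T = -4*(-4) = 16)
S(D, A) = 0 (S(D, A) = 0*D = 0)
S(T, 4)*x(-121) = 0*(-7) = 0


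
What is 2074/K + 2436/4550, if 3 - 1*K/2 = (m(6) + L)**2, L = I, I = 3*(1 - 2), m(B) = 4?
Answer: 337373/650 ≈ 519.04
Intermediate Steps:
I = -3 (I = 3*(-1) = -3)
L = -3
K = 4 (K = 6 - 2*(4 - 3)**2 = 6 - 2*1**2 = 6 - 2*1 = 6 - 2 = 4)
2074/K + 2436/4550 = 2074/4 + 2436/4550 = 2074*(1/4) + 2436*(1/4550) = 1037/2 + 174/325 = 337373/650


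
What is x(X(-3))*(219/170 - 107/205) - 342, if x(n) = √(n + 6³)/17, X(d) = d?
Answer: -342 + 5341*√213/118490 ≈ -341.34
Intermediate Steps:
x(n) = √(216 + n)/17 (x(n) = √(n + 216)*(1/17) = √(216 + n)*(1/17) = √(216 + n)/17)
x(X(-3))*(219/170 - 107/205) - 342 = (√(216 - 3)/17)*(219/170 - 107/205) - 342 = (√213/17)*(219*(1/170) - 107*1/205) - 342 = (√213/17)*(219/170 - 107/205) - 342 = (√213/17)*(5341/6970) - 342 = 5341*√213/118490 - 342 = -342 + 5341*√213/118490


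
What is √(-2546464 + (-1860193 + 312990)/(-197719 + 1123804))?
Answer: I*√2183934080466572655/926085 ≈ 1595.8*I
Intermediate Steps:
√(-2546464 + (-1860193 + 312990)/(-197719 + 1123804)) = √(-2546464 - 1547203/926085) = √(-2358243660643/926085) = I*√2183934080466572655/926085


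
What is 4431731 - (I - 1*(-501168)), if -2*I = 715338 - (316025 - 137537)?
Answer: 4198988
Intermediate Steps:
I = -268425 (I = -(715338 - (316025 - 137537))/2 = -(715338 - 1*178488)/2 = -(715338 - 178488)/2 = -½*536850 = -268425)
4431731 - (I - 1*(-501168)) = 4431731 - (-268425 - 1*(-501168)) = 4431731 - (-268425 + 501168) = 4431731 - 1*232743 = 4431731 - 232743 = 4198988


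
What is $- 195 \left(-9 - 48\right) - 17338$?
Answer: $-6223$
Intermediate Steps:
$- 195 \left(-9 - 48\right) - 17338 = \left(-195\right) \left(-57\right) - 17338 = 11115 - 17338 = -6223$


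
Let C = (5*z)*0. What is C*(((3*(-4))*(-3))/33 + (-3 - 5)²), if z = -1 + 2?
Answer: 0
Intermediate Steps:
z = 1
C = 0 (C = (5*1)*0 = 5*0 = 0)
C*(((3*(-4))*(-3))/33 + (-3 - 5)²) = 0*(((3*(-4))*(-3))/33 + (-3 - 5)²) = 0*(-12*(-3)*(1/33) + (-8)²) = 0*(36*(1/33) + 64) = 0*(12/11 + 64) = 0*(716/11) = 0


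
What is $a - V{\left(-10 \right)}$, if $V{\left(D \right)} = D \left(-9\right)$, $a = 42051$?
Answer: $41961$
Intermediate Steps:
$V{\left(D \right)} = - 9 D$
$a - V{\left(-10 \right)} = 42051 - \left(-9\right) \left(-10\right) = 42051 - 90 = 41961$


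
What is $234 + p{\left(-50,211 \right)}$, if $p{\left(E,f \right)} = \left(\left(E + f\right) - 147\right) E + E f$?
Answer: $-11016$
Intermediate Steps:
$p{\left(E,f \right)} = E f + E \left(-147 + E + f\right)$ ($p{\left(E,f \right)} = \left(-147 + E + f\right) E + E f = E \left(-147 + E + f\right) + E f = E f + E \left(-147 + E + f\right)$)
$234 + p{\left(-50,211 \right)} = 234 - 50 \left(-147 - 50 + 2 \cdot 211\right) = 234 - 50 \left(-147 - 50 + 422\right) = 234 - 11250 = -11016$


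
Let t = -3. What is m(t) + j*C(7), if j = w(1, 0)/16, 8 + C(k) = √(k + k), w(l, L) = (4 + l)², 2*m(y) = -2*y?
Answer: -19/2 + 25*√14/16 ≈ -3.6537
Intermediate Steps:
m(y) = -y (m(y) = (-2*y)/2 = -y)
C(k) = -8 + √2*√k (C(k) = -8 + √(k + k) = -8 + √(2*k) = -8 + √2*√k)
j = 25/16 (j = (4 + 1)²/16 = 5²*(1/16) = 25*(1/16) = 25/16 ≈ 1.5625)
m(t) + j*C(7) = -1*(-3) + 25*(-8 + √2*√7)/16 = 3 + 25*(-8 + √14)/16 = 3 + (-25/2 + 25*√14/16) = -19/2 + 25*√14/16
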